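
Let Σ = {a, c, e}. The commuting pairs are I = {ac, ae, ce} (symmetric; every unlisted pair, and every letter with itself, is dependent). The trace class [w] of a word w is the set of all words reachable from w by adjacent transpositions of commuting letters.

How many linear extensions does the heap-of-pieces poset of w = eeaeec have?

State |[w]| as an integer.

drop 0:e onto floor
drop 1:e onto {0:e}
drop 2:a onto floor
drop 3:e onto {1:e}
drop 4:e onto {3:e}
drop 5:c onto floor
ground layer = {0:e, 2:a, 5:c}
drop-orders for the pieces not yet dropped (sum over which currently-grounded one goes next):
  1 to go: {2} 1  {4} 1  {5} 1
  2 to go: {2,4} 2  {2,5} 2  {3,4} 1  {4,5} 2
  3 to go: {1,3,4} 1  {2,3,4} 3  {2,4,5} 6  {3,4,5} 3
  4 to go: {0,1,3,4} 1  {1,2,3,4} 4  {1,3,4,5} 4  {2,3,4,5} 12
  if 0:e drops first: 20 orders
  if 2:a drops first: 5 orders
  if 5:c drops first: 5 orders
heap linearizations: 30

30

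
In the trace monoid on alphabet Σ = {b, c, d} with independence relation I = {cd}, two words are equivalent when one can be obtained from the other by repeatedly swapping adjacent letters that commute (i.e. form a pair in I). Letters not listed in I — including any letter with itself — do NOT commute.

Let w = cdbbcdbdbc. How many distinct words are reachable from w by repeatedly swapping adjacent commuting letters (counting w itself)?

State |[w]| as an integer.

piece 0:c — minimal
piece 1:d — minimal
piece 2:b rests on {0:c, 1:d}
piece 3:b rests on {2:b}
piece 4:c rests on {3:b}
piece 5:d rests on {3:b}
piece 6:b rests on {4:c, 5:d}
piece 7:d rests on {6:b}
piece 8:b rests on {7:d}
piece 9:c rests on {8:b}
minimal pieces: {0:c, 1:d}
ways to finish when only these pieces remain (= sum over removing one remaining piece with nothing left below it):
  1 left: {9}→1
  2 left: {8,9}→1
  3 left: {7,8,9}→1
  4 left: {6,7,8,9}→1
  5 left: {4,6,7,8,9}→1  {5,6,7,8,9}→1
  6 left: {4,5,6,7,8,9}→2
  7 left: {3,4,5,6,7,8,9}→2
  8 left: {2,3,4,5,6,7,8,9}→2
  placing 0:c first → 2 extensions
  placing 1:d first → 2 extensions
total linear extensions = 4

4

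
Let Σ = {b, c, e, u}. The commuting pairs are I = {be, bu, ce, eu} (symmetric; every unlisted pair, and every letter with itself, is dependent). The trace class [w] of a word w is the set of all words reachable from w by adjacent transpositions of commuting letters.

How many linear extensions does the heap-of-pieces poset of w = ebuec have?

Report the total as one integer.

20

0(e) covers ∅
1(b) covers ∅
2(u) covers ∅
3(e) covers 0:e
4(c) covers 1:b, 2:u
floor of heap: 0:e, 1:b, 2:u
completions by unplaced set U, small U first (add the entries for U minus each lowest piece of U):
  |U|=1: {3}:1  {4}:1
  |U|=2: {0,3}:1  {1,4}:1  {2,4}:1  {3,4}:2
  |U|=3: {0,3,4}:3  {1,2,4}:2  {1,3,4}:3  {2,3,4}:3
  start at 0(e): 8
  start at 1(b): 6
  start at 2(u): 6
sum over floor = 20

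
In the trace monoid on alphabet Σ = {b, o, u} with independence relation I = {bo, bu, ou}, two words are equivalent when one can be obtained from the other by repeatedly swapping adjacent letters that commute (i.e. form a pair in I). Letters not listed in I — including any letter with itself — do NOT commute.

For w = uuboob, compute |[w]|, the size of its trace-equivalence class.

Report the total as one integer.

90

piece 0:u — minimal
piece 1:u rests on {0:u}
piece 2:b — minimal
piece 3:o — minimal
piece 4:o rests on {3:o}
piece 5:b rests on {2:b}
minimal pieces: {0:u, 2:b, 3:o}
ways to finish when only these pieces remain (= sum over removing one remaining piece with nothing left below it):
  1 left: {1}→1  {4}→1  {5}→1
  2 left: {0,1}→1  {1,4}→2  {1,5}→2  {2,5}→1  {3,4}→1  {4,5}→2
  3 left: {0,1,4}→3  {0,1,5}→3  {1,2,5}→3  {1,3,4}→3  {1,4,5}→6  {2,4,5}→3  {3,4,5}→3
  4 left: {0,1,2,5}→6  {0,1,3,4}→6  {0,1,4,5}→12  {1,2,4,5}→12  {1,3,4,5}→12  {2,3,4,5}→6
  placing 0:u first → 30 extensions
  placing 2:b first → 30 extensions
  placing 3:o first → 30 extensions
total linear extensions = 90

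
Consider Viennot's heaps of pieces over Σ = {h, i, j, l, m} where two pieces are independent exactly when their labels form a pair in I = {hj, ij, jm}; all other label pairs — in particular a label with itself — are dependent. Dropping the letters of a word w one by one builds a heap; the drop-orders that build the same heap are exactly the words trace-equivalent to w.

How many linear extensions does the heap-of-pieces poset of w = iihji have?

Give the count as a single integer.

5

piece 0:i — minimal
piece 1:i rests on {0:i}
piece 2:h rests on {1:i}
piece 3:j — minimal
piece 4:i rests on {2:h}
minimal pieces: {0:i, 3:j}
ways to finish when only these pieces remain (= sum over removing one remaining piece with nothing left below it):
  1 left: {3}→1  {4}→1
  2 left: {2,4}→1  {3,4}→2
  3 left: {1,2,4}→1  {2,3,4}→3
  placing 0:i first → 4 extensions
  placing 3:j first → 1 extensions
total linear extensions = 5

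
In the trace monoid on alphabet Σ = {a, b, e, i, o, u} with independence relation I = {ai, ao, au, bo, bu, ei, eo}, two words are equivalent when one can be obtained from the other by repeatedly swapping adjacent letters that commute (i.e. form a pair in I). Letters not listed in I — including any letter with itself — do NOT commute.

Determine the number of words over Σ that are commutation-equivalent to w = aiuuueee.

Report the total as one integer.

5

drop 0:a onto floor
drop 1:i onto floor
drop 2:u onto {1:i}
drop 3:u onto {2:u}
drop 4:u onto {3:u}
drop 5:e onto {0:a, 4:u}
drop 6:e onto {5:e}
drop 7:e onto {6:e}
ground layer = {0:a, 1:i}
drop-orders for the pieces not yet dropped (sum over which currently-grounded one goes next):
  1 to go: {7} 1
  2 to go: {6,7} 1
  3 to go: {5,6,7} 1
  4 to go: {0,5,6,7} 1  {4,5,6,7} 1
  5 to go: {0,4,5,6,7} 2  {3,4,5,6,7} 1
  6 to go: {0,3,4,5,6,7} 3  {2,3,4,5,6,7} 1
  if 0:a drops first: 1 orders
  if 1:i drops first: 4 orders
heap linearizations: 5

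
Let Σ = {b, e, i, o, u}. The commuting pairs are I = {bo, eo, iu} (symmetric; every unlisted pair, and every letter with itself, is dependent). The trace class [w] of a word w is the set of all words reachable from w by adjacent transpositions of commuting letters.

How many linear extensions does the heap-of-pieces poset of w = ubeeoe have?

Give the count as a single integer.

0(u) covers ∅
1(b) covers 0:u
2(e) covers 1:b
3(e) covers 2:e
4(o) covers 0:u
5(e) covers 3:e
floor of heap: 0:u
completions by unplaced set U, small U first (add the entries for U minus each lowest piece of U):
  |U|=1: {4}:1  {5}:1
  |U|=2: {3,5}:1  {4,5}:2
  |U|=3: {2,3,5}:1  {3,4,5}:3
  |U|=4: {1,2,3,5}:1  {2,3,4,5}:4
  start at 0(u): 5

5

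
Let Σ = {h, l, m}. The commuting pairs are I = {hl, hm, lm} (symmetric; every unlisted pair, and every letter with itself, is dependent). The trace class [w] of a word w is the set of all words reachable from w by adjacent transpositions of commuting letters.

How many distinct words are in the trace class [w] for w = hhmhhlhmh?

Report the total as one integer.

piece 0:h — minimal
piece 1:h rests on {0:h}
piece 2:m — minimal
piece 3:h rests on {1:h}
piece 4:h rests on {3:h}
piece 5:l — minimal
piece 6:h rests on {4:h}
piece 7:m rests on {2:m}
piece 8:h rests on {6:h}
minimal pieces: {0:h, 2:m, 5:l}
ways to finish when only these pieces remain (= sum over removing one remaining piece with nothing left below it):
  1 left: {5}→1  {7}→1  {8}→1
  2 left: {2,7}→1  {5,7}→2  {5,8}→2  {6,8}→1  {7,8}→2
  3 left: {2,5,7}→3  {2,7,8}→3  {4,6,8}→1  {5,6,8}→3  {5,7,8}→6  {6,7,8}→3
  4 left: {2,5,7,8}→12  {2,6,7,8}→6  {3,4,6,8}→1  {4,5,6,8}→4  {4,6,7,8}→4  {5,6,7,8}→12
  5 left: {1,3,4,6,8}→1  {2,4,6,7,8}→10  {2,5,6,7,8}→30  {3,4,5,6,8}→5  {3,4,6,7,8}→5  {4,5,6,7,8}→20
  6 left: {0,1,3,4,6,8}→1  {1,3,4,5,6,8}→6  {1,3,4,6,7,8}→6  {2,3,4,6,7,8}→15  {2,4,5,6,7,8}→60  {3,4,5,6,7,8}→30
  7 left: {0,1,3,4,5,6,8}→7  {0,1,3,4,6,7,8}→7  {1,2,3,4,6,7,8}→21  {1,3,4,5,6,7,8}→42  {2,3,4,5,6,7,8}→105
  placing 0:h first → 168 extensions
  placing 2:m first → 56 extensions
  placing 5:l first → 28 extensions
total linear extensions = 252

252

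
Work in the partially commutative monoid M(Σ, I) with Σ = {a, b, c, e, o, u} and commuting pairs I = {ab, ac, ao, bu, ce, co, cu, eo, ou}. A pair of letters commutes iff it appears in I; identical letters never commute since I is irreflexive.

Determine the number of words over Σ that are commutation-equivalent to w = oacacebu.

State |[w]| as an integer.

165

piece 0:o — minimal
piece 1:a — minimal
piece 2:c — minimal
piece 3:a rests on {1:a}
piece 4:c rests on {2:c}
piece 5:e rests on {3:a}
piece 6:b rests on {0:o, 4:c, 5:e}
piece 7:u rests on {5:e}
minimal pieces: {0:o, 1:a, 2:c}
ways to finish when only these pieces remain (= sum over removing one remaining piece with nothing left below it):
  1 left: {6}→1  {7}→1
  2 left: {0,6}→1  {4,6}→1  {6,7}→2
  3 left: {0,4,6}→2  {0,6,7}→3  {2,4,6}→1  {4,6,7}→3  {5,6,7}→2
  4 left: {0,2,4,6}→3  {0,4,6,7}→8  {0,5,6,7}→5  {2,4,6,7}→4  {3,5,6,7}→2  {4,5,6,7}→5
  5 left: {0,2,4,6,7}→15  {0,3,5,6,7}→7  {0,4,5,6,7}→18  {1,3,5,6,7}→2  {2,4,5,6,7}→9  {3,4,5,6,7}→7
  6 left: {0,1,3,5,6,7}→9  {0,2,4,5,6,7}→42  {0,3,4,5,6,7}→32  {1,3,4,5,6,7}→9  {2,3,4,5,6,7}→16
  placing 0:o first → 25 extensions
  placing 1:a first → 90 extensions
  placing 2:c first → 50 extensions
total linear extensions = 165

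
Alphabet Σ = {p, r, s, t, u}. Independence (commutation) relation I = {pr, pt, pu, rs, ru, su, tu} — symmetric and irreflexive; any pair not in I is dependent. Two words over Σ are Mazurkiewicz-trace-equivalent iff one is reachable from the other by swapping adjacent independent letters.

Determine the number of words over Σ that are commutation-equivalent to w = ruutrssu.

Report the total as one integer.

168

0(r) covers ∅
1(u) covers ∅
2(u) covers 1:u
3(t) covers 0:r
4(r) covers 3:t
5(s) covers 3:t
6(s) covers 5:s
7(u) covers 2:u
floor of heap: 0:r, 1:u
completions by unplaced set U, small U first (add the entries for U minus each lowest piece of U):
  |U|=1: {4}:1  {6}:1  {7}:1
  |U|=2: {2,7}:1  {4,6}:2  {4,7}:2  {5,6}:1  {6,7}:2
  |U|=3: {1,2,7}:1  {2,4,7}:3  {2,6,7}:3  {4,5,6}:3  {4,6,7}:6  {5,6,7}:3
  |U|=4: {1,2,4,7}:4  {1,2,6,7}:4  {2,4,6,7}:12  {2,5,6,7}:6  {3,4,5,6}:3  {4,5,6,7}:12
  |U|=5: {0,3,4,5,6}:3  {1,2,4,6,7}:20  {1,2,5,6,7}:10  {2,4,5,6,7}:30  {3,4,5,6,7}:15
  |U|=6: {0,3,4,5,6,7}:18  {1,2,4,5,6,7}:60  {2,3,4,5,6,7}:45
  start at 0(r): 105
  start at 1(u): 63
sum over floor = 168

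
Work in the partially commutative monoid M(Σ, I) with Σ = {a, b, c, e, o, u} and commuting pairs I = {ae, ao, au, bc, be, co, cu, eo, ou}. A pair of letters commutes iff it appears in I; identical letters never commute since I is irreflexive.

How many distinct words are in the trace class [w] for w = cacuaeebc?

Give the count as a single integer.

40

piece 0:c — minimal
piece 1:a rests on {0:c}
piece 2:c rests on {1:a}
piece 3:u — minimal
piece 4:a rests on {2:c}
piece 5:e rests on {2:c, 3:u}
piece 6:e rests on {5:e}
piece 7:b rests on {3:u, 4:a}
piece 8:c rests on {4:a, 6:e}
minimal pieces: {0:c, 3:u}
ways to finish when only these pieces remain (= sum over removing one remaining piece with nothing left below it):
  1 left: {7}→1  {8}→1
  2 left: {6,8}→1  {7,8}→2
  3 left: {4,7,8}→2  {5,6,8}→1  {6,7,8}→3
  4 left: {4,6,7,8}→5  {5,6,7,8}→4
  5 left: {3,5,6,7,8}→4  {4,5,6,7,8}→9
  6 left: {2,4,5,6,7,8}→9  {3,4,5,6,7,8}→13
  7 left: {1,2,4,5,6,7,8}→9  {2,3,4,5,6,7,8}→22
  placing 0:c first → 31 extensions
  placing 3:u first → 9 extensions
total linear extensions = 40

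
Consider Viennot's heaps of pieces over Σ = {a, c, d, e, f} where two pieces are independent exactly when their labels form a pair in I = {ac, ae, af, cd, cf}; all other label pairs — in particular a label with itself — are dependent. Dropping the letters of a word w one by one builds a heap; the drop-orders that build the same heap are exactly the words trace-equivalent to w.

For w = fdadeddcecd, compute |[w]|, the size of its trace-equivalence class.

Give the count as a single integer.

6

#0=f has no predecessor
#1=d depends on [0:f]
#2=a depends on [1:d]
#3=d depends on [2:a]
#4=e depends on [3:d]
#5=d depends on [4:e]
#6=d depends on [5:d]
#7=c depends on [4:e]
#8=e depends on [6:d, 7:c]
#9=c depends on [8:e]
#10=d depends on [8:e]
sources: [0:f]
N(rest) = Σ N(rest − s) over sources s of rest; N(one piece) = 1:
  size 1 → [9]=1  [10]=1
  size 2 → [9,10]=2
  size 3 → [8,9,10]=2
  size 4 → [6,8,9,10]=2  [7,8,9,10]=2
  size 5 → [5,6,8,9,10]=2  [6,7,8,9,10]=4
  size 6 → [5,6,7,8,9,10]=6
  size 7 → [4,5,6,7,8,9,10]=6
  size 8 → [3,4,5,6,7,8,9,10]=6
  size 9 → [2,3,4,5,6,7,8,9,10]=6
  first=0(f) contributes 6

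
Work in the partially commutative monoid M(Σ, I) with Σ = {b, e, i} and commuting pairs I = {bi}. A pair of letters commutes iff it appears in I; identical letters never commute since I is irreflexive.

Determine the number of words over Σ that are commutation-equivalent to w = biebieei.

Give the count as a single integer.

4

drop 0:b onto floor
drop 1:i onto floor
drop 2:e onto {0:b, 1:i}
drop 3:b onto {2:e}
drop 4:i onto {2:e}
drop 5:e onto {3:b, 4:i}
drop 6:e onto {5:e}
drop 7:i onto {6:e}
ground layer = {0:b, 1:i}
drop-orders for the pieces not yet dropped (sum over which currently-grounded one goes next):
  1 to go: {7} 1
  2 to go: {6,7} 1
  3 to go: {5,6,7} 1
  4 to go: {3,5,6,7} 1  {4,5,6,7} 1
  5 to go: {3,4,5,6,7} 2
  6 to go: {2,3,4,5,6,7} 2
  if 0:b drops first: 2 orders
  if 1:i drops first: 2 orders
heap linearizations: 4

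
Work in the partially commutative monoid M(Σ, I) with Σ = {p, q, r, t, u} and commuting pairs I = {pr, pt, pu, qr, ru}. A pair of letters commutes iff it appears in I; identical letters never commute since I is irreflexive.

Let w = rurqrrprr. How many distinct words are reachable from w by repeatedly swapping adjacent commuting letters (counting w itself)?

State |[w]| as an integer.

drop 0:r onto floor
drop 1:u onto floor
drop 2:r onto {0:r}
drop 3:q onto {1:u}
drop 4:r onto {2:r}
drop 5:r onto {4:r}
drop 6:p onto {3:q}
drop 7:r onto {5:r}
drop 8:r onto {7:r}
ground layer = {0:r, 1:u}
drop-orders for the pieces not yet dropped (sum over which currently-grounded one goes next):
  1 to go: {6} 1  {8} 1
  2 to go: {3,6} 1  {6,8} 2  {7,8} 1
  3 to go: {1,3,6} 1  {3,6,8} 3  {5,7,8} 1  {6,7,8} 3
  4 to go: {1,3,6,8} 4  {3,6,7,8} 6  {4,5,7,8} 1  {5,6,7,8} 4
  5 to go: {1,3,6,7,8} 10  {2,4,5,7,8} 1  {3,5,6,7,8} 10  {4,5,6,7,8} 5
  6 to go: {0,2,4,5,7,8} 1  {1,3,5,6,7,8} 20  {2,4,5,6,7,8} 6  {3,4,5,6,7,8} 15
  7 to go: {0,2,4,5,6,7,8} 7  {1,3,4,5,6,7,8} 35  {2,3,4,5,6,7,8} 21
  if 0:r drops first: 56 orders
  if 1:u drops first: 28 orders
heap linearizations: 84

84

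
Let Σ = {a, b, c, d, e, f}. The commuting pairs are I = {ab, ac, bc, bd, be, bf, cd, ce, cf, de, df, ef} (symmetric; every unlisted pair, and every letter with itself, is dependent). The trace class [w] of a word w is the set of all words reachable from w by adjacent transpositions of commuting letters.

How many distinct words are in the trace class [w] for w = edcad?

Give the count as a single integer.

piece 0:e — minimal
piece 1:d — minimal
piece 2:c — minimal
piece 3:a rests on {0:e, 1:d}
piece 4:d rests on {3:a}
minimal pieces: {0:e, 1:d, 2:c}
ways to finish when only these pieces remain (= sum over removing one remaining piece with nothing left below it):
  1 left: {2}→1  {4}→1
  2 left: {2,4}→2  {3,4}→1
  3 left: {0,3,4}→1  {1,3,4}→1  {2,3,4}→3
  placing 0:e first → 4 extensions
  placing 1:d first → 4 extensions
  placing 2:c first → 2 extensions
total linear extensions = 10

10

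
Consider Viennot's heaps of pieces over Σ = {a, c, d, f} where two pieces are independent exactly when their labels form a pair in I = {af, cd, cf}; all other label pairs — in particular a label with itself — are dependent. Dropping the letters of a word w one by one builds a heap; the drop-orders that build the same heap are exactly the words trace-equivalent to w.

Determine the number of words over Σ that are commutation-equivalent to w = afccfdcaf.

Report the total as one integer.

piece 0:a — minimal
piece 1:f — minimal
piece 2:c rests on {0:a}
piece 3:c rests on {2:c}
piece 4:f rests on {1:f}
piece 5:d rests on {0:a, 4:f}
piece 6:c rests on {3:c}
piece 7:a rests on {5:d, 6:c}
piece 8:f rests on {5:d}
minimal pieces: {0:a, 1:f}
ways to finish when only these pieces remain (= sum over removing one remaining piece with nothing left below it):
  1 left: {7}→1  {8}→1
  2 left: {6,7}→1  {7,8}→2
  3 left: {3,6,7}→1  {5,7,8}→2  {6,7,8}→3
  4 left: {2,3,6,7}→1  {3,6,7,8}→4  {4,5,7,8}→2  {5,6,7,8}→5
  5 left: {1,4,5,7,8}→2  {2,3,6,7,8}→5  {3,5,6,7,8}→9  {4,5,6,7,8}→7
  6 left: {1,4,5,6,7,8}→9  {2,3,5,6,7,8}→14  {3,4,5,6,7,8}→16
  7 left: {0,2,3,5,6,7,8}→14  {1,3,4,5,6,7,8}→25  {2,3,4,5,6,7,8}→30
  placing 0:a first → 55 extensions
  placing 1:f first → 44 extensions
total linear extensions = 99

99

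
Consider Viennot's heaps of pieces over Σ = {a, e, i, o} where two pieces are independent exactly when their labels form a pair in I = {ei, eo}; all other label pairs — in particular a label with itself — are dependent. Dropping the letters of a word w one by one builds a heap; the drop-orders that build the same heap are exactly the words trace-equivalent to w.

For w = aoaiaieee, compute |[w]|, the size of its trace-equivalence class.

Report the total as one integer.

4

#0=a has no predecessor
#1=o depends on [0:a]
#2=a depends on [1:o]
#3=i depends on [2:a]
#4=a depends on [3:i]
#5=i depends on [4:a]
#6=e depends on [4:a]
#7=e depends on [6:e]
#8=e depends on [7:e]
sources: [0:a]
N(rest) = Σ N(rest − s) over sources s of rest; N(one piece) = 1:
  size 1 → [5]=1  [8]=1
  size 2 → [5,8]=2  [7,8]=1
  size 3 → [5,7,8]=3  [6,7,8]=1
  size 4 → [5,6,7,8]=4
  size 5 → [4,5,6,7,8]=4
  size 6 → [3,4,5,6,7,8]=4
  size 7 → [2,3,4,5,6,7,8]=4
  first=0(a) contributes 4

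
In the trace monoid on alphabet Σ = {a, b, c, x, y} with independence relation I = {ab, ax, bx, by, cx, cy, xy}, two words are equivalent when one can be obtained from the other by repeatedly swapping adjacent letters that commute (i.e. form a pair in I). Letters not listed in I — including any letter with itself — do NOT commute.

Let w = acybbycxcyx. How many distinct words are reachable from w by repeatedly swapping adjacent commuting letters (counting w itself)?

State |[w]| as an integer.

3080

0(a) covers ∅
1(c) covers 0:a
2(y) covers 0:a
3(b) covers 1:c
4(b) covers 3:b
5(y) covers 2:y
6(c) covers 4:b
7(x) covers ∅
8(c) covers 6:c
9(y) covers 5:y
10(x) covers 7:x
floor of heap: 0:a, 7:x
completions by unplaced set U, small U first (add the entries for U minus each lowest piece of U):
  |U|=1: {8}:1  {9}:1  {10}:1
  |U|=2: {5,9}:1  {6,8}:1  {7,10}:1  {8,9}:2  {8,10}:2  {9,10}:2
  |U|=3: {2,5,9}:1  {4,6,8}:1  {5,8,9}:3  {5,9,10}:3  {6,8,9}:3  {6,8,10}:3  {7,8,10}:3  {7,9,10}:3  {8,9,10}:6
  |U|=4: {2,5,8,9}:4  {2,5,9,10}:4  {3,4,6,8}:1  {4,6,8,9}:4  {4,6,8,10}:4  {5,6,8,9}:6  {5,7,9,10}:6  {5,8,9,10}:12  {6,7,8,10}:6  {6,8,9,10}:12  {7,8,9,10}:12
  |U|=5: {1,3,4,6,8}:1  {2,5,6,8,9}:10  {2,5,7,9,10}:10  {2,5,8,9,10}:20  {3,4,6,8,9}:5  {3,4,6,8,10}:5  {4,5,6,8,9}:10  {4,6,7,8,10}:10  {4,6,8,9,10}:20  {5,6,8,9,10}:30  {5,7,8,9,10}:30  {6,7,8,9,10}:30
  |U|=6: {1,3,4,6,8,9}:6  {1,3,4,6,8,10}:6  {2,4,5,6,8,9}:20  {2,5,6,8,9,10}:60  {2,5,7,8,9,10}:60  {3,4,5,6,8,9}:15  {3,4,6,7,8,10}:15  {3,4,6,8,9,10}:30  {4,5,6,8,9,10}:60  {4,6,7,8,9,10}:60  {5,6,7,8,9,10}:90
  |U|=7: {1,3,4,5,6,8,9}:21  {1,3,4,6,7,8,10}:21  {1,3,4,6,8,9,10}:42  {2,3,4,5,6,8,9}:35  {2,4,5,6,8,9,10}:140  {2,5,6,7,8,9,10}:210  {3,4,5,6,8,9,10}:105  {3,4,6,7,8,9,10}:105  {4,5,6,7,8,9,10}:210
  |U|=8: {1,2,3,4,5,6,8,9}:56  {1,3,4,5,6,8,9,10}:168  {1,3,4,6,7,8,9,10}:168  {2,3,4,5,6,8,9,10}:280  {2,4,5,6,7,8,9,10}:560  {3,4,5,6,7,8,9,10}:420
  |U|=9: {0,1,2,3,4,5,6,8,9}:56  {1,2,3,4,5,6,8,9,10}:504  {1,3,4,5,6,7,8,9,10}:756  {2,3,4,5,6,7,8,9,10}:1260
  start at 0(a): 2520
  start at 7(x): 560
sum over floor = 3080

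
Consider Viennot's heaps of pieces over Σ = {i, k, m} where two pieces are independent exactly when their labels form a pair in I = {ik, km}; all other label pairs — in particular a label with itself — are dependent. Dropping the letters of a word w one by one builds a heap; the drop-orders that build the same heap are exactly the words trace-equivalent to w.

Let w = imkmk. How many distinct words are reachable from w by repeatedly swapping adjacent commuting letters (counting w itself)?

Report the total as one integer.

drop 0:i onto floor
drop 1:m onto {0:i}
drop 2:k onto floor
drop 3:m onto {1:m}
drop 4:k onto {2:k}
ground layer = {0:i, 2:k}
drop-orders for the pieces not yet dropped (sum over which currently-grounded one goes next):
  1 to go: {3} 1  {4} 1
  2 to go: {1,3} 1  {2,4} 1  {3,4} 2
  3 to go: {0,1,3} 1  {1,3,4} 3  {2,3,4} 3
  if 0:i drops first: 6 orders
  if 2:k drops first: 4 orders
heap linearizations: 10

10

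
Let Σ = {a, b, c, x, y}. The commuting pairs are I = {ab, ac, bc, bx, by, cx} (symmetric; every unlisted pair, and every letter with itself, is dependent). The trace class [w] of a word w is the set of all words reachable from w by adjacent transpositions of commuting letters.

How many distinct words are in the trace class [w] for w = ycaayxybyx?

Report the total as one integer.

0(y) covers ∅
1(c) covers 0:y
2(a) covers 0:y
3(a) covers 2:a
4(y) covers 1:c, 3:a
5(x) covers 4:y
6(y) covers 5:x
7(b) covers ∅
8(y) covers 6:y
9(x) covers 8:y
floor of heap: 0:y, 7:b
completions by unplaced set U, small U first (add the entries for U minus each lowest piece of U):
  |U|=1: {7}:1  {9}:1
  |U|=2: {7,9}:2  {8,9}:1
  |U|=3: {6,8,9}:1  {7,8,9}:3
  |U|=4: {5,6,8,9}:1  {6,7,8,9}:4
  |U|=5: {4,5,6,8,9}:1  {5,6,7,8,9}:5
  |U|=6: {1,4,5,6,8,9}:1  {3,4,5,6,8,9}:1  {4,5,6,7,8,9}:6
  |U|=7: {1,3,4,5,6,8,9}:2  {1,4,5,6,7,8,9}:7  {2,3,4,5,6,8,9}:1  {3,4,5,6,7,8,9}:7
  |U|=8: {1,2,3,4,5,6,8,9}:3  {1,3,4,5,6,7,8,9}:16  {2,3,4,5,6,7,8,9}:8
  start at 0(y): 27
  start at 7(b): 3
sum over floor = 30

30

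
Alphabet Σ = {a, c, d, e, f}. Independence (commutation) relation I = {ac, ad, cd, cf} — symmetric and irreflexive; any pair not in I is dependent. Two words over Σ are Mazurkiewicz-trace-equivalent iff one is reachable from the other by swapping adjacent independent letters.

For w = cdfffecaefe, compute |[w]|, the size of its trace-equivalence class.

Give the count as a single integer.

drop 0:c onto floor
drop 1:d onto floor
drop 2:f onto {1:d}
drop 3:f onto {2:f}
drop 4:f onto {3:f}
drop 5:e onto {0:c, 4:f}
drop 6:c onto {5:e}
drop 7:a onto {5:e}
drop 8:e onto {6:c, 7:a}
drop 9:f onto {8:e}
drop 10:e onto {9:f}
ground layer = {0:c, 1:d}
drop-orders for the pieces not yet dropped (sum over which currently-grounded one goes next):
  1 to go: {10} 1
  2 to go: {9,10} 1
  3 to go: {8,9,10} 1
  4 to go: {6,8,9,10} 1  {7,8,9,10} 1
  5 to go: {6,7,8,9,10} 2
  6 to go: {5,6,7,8,9,10} 2
  7 to go: {0,5,6,7,8,9,10} 2  {4,5,6,7,8,9,10} 2
  8 to go: {0,4,5,6,7,8,9,10} 4  {3,4,5,6,7,8,9,10} 2
  9 to go: {0,3,4,5,6,7,8,9,10} 6  {2,3,4,5,6,7,8,9,10} 2
  if 0:c drops first: 2 orders
  if 1:d drops first: 8 orders
heap linearizations: 10

10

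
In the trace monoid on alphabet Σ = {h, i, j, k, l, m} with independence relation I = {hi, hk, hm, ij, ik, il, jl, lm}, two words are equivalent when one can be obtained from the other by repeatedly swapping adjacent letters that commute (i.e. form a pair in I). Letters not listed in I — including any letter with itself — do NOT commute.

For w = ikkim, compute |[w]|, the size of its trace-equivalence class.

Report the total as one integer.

6

#0=i has no predecessor
#1=k has no predecessor
#2=k depends on [1:k]
#3=i depends on [0:i]
#4=m depends on [2:k, 3:i]
sources: [0:i, 1:k]
N(rest) = Σ N(rest − s) over sources s of rest; N(one piece) = 1:
  size 1 → [4]=1
  size 2 → [2,4]=1  [3,4]=1
  size 3 → [0,3,4]=1  [1,2,4]=1  [2,3,4]=2
  first=0(i) contributes 3
  first=1(k) contributes 3
|[w]| = 6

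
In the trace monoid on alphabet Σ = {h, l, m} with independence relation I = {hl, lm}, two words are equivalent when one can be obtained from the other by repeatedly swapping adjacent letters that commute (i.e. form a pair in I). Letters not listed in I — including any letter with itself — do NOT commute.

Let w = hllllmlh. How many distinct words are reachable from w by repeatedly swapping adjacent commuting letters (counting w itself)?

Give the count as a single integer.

56

#0=h has no predecessor
#1=l has no predecessor
#2=l depends on [1:l]
#3=l depends on [2:l]
#4=l depends on [3:l]
#5=m depends on [0:h]
#6=l depends on [4:l]
#7=h depends on [5:m]
sources: [0:h, 1:l]
N(rest) = Σ N(rest − s) over sources s of rest; N(one piece) = 1:
  size 1 → [6]=1  [7]=1
  size 2 → [4,6]=1  [5,7]=1  [6,7]=2
  size 3 → [0,5,7]=1  [3,4,6]=1  [4,6,7]=3  [5,6,7]=3
  size 4 → [0,5,6,7]=4  [2,3,4,6]=1  [3,4,6,7]=4  [4,5,6,7]=6
  size 5 → [0,4,5,6,7]=10  [1,2,3,4,6]=1  [2,3,4,6,7]=5  [3,4,5,6,7]=10
  size 6 → [0,3,4,5,6,7]=20  [1,2,3,4,6,7]=6  [2,3,4,5,6,7]=15
  first=0(h) contributes 21
  first=1(l) contributes 35
|[w]| = 56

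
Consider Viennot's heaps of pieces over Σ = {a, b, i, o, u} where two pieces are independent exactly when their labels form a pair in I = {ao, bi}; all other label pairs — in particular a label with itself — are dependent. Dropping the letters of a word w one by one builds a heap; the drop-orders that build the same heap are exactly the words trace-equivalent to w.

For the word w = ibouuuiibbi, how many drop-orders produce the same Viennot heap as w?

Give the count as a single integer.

20

drop 0:i onto floor
drop 1:b onto floor
drop 2:o onto {0:i, 1:b}
drop 3:u onto {2:o}
drop 4:u onto {3:u}
drop 5:u onto {4:u}
drop 6:i onto {5:u}
drop 7:i onto {6:i}
drop 8:b onto {5:u}
drop 9:b onto {8:b}
drop 10:i onto {7:i}
ground layer = {0:i, 1:b}
drop-orders for the pieces not yet dropped (sum over which currently-grounded one goes next):
  1 to go: {9} 1  {10} 1
  2 to go: {7,10} 1  {8,9} 1  {9,10} 2
  3 to go: {6,7,10} 1  {7,9,10} 3  {8,9,10} 3
  4 to go: {6,7,9,10} 4  {7,8,9,10} 6
  5 to go: {6,7,8,9,10} 10
  6 to go: {5,6,7,8,9,10} 10
  7 to go: {4,5,6,7,8,9,10} 10
  8 to go: {3,4,5,6,7,8,9,10} 10
  9 to go: {2,3,4,5,6,7,8,9,10} 10
  if 0:i drops first: 10 orders
  if 1:b drops first: 10 orders
heap linearizations: 20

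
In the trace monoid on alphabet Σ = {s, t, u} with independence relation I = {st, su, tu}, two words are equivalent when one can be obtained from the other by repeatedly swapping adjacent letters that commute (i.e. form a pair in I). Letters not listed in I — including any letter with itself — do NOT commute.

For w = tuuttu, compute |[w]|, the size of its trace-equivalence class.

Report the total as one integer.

20

piece 0:t — minimal
piece 1:u — minimal
piece 2:u rests on {1:u}
piece 3:t rests on {0:t}
piece 4:t rests on {3:t}
piece 5:u rests on {2:u}
minimal pieces: {0:t, 1:u}
ways to finish when only these pieces remain (= sum over removing one remaining piece with nothing left below it):
  1 left: {4}→1  {5}→1
  2 left: {2,5}→1  {3,4}→1  {4,5}→2
  3 left: {0,3,4}→1  {1,2,5}→1  {2,4,5}→3  {3,4,5}→3
  4 left: {0,3,4,5}→4  {1,2,4,5}→4  {2,3,4,5}→6
  placing 0:t first → 10 extensions
  placing 1:u first → 10 extensions
total linear extensions = 20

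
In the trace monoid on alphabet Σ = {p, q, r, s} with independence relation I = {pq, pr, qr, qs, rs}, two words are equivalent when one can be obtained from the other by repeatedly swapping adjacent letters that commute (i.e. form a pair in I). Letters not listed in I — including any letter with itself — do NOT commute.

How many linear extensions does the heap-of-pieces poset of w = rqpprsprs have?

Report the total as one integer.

0(r) covers ∅
1(q) covers ∅
2(p) covers ∅
3(p) covers 2:p
4(r) covers 0:r
5(s) covers 3:p
6(p) covers 5:s
7(r) covers 4:r
8(s) covers 6:p
floor of heap: 0:r, 1:q, 2:p
completions by unplaced set U, small U first (add the entries for U minus each lowest piece of U):
  |U|=1: {1}:1  {7}:1  {8}:1
  |U|=2: {1,7}:2  {1,8}:2  {4,7}:1  {6,8}:1  {7,8}:2
  |U|=3: {0,4,7}:1  {1,4,7}:3  {1,6,8}:3  {1,7,8}:6  {4,7,8}:3  {5,6,8}:1  {6,7,8}:3
  |U|=4: {0,1,4,7}:4  {0,4,7,8}:4  {1,4,7,8}:12  {1,5,6,8}:4  {1,6,7,8}:12  {3,5,6,8}:1  {4,6,7,8}:6  {5,6,7,8}:4
  |U|=5: {0,1,4,7,8}:20  {0,4,6,7,8}:10  {1,3,5,6,8}:5  {1,4,6,7,8}:30  {1,5,6,7,8}:20  {2,3,5,6,8}:1  {3,5,6,7,8}:5  {4,5,6,7,8}:10
  |U|=6: {0,1,4,6,7,8}:60  {0,4,5,6,7,8}:20  {1,2,3,5,6,8}:6  {1,3,5,6,7,8}:30  {1,4,5,6,7,8}:60  {2,3,5,6,7,8}:6  {3,4,5,6,7,8}:15
  |U|=7: {0,1,4,5,6,7,8}:140  {0,3,4,5,6,7,8}:35  {1,2,3,5,6,7,8}:42  {1,3,4,5,6,7,8}:105  {2,3,4,5,6,7,8}:21
  start at 0(r): 168
  start at 1(q): 56
  start at 2(p): 280
sum over floor = 504

504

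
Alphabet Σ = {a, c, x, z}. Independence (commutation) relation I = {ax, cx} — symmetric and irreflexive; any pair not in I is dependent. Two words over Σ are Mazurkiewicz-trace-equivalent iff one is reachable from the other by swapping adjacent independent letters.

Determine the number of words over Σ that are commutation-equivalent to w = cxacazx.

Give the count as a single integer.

#0=c has no predecessor
#1=x has no predecessor
#2=a depends on [0:c]
#3=c depends on [2:a]
#4=a depends on [3:c]
#5=z depends on [1:x, 4:a]
#6=x depends on [5:z]
sources: [0:c, 1:x]
N(rest) = Σ N(rest − s) over sources s of rest; N(one piece) = 1:
  size 1 → [6]=1
  size 2 → [5,6]=1
  size 3 → [1,5,6]=1  [4,5,6]=1
  size 4 → [1,4,5,6]=2  [3,4,5,6]=1
  size 5 → [1,3,4,5,6]=3  [2,3,4,5,6]=1
  first=0(c) contributes 4
  first=1(x) contributes 1
|[w]| = 5

5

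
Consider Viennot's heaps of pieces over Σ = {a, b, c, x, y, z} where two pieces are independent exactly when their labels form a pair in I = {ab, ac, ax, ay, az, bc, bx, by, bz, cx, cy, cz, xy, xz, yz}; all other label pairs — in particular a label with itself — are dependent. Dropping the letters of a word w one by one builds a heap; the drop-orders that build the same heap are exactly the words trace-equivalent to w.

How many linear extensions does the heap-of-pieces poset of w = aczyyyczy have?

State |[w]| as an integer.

3780

0(a) covers ∅
1(c) covers ∅
2(z) covers ∅
3(y) covers ∅
4(y) covers 3:y
5(y) covers 4:y
6(c) covers 1:c
7(z) covers 2:z
8(y) covers 5:y
floor of heap: 0:a, 1:c, 2:z, 3:y
completions by unplaced set U, small U first (add the entries for U minus each lowest piece of U):
  |U|=1: {0}:1  {6}:1  {7}:1  {8}:1
  |U|=2: {0,6}:2  {0,7}:2  {0,8}:2  {1,6}:1  {2,7}:1  {5,8}:1  {6,7}:2  {6,8}:2  {7,8}:2
  |U|=3: {0,1,6}:3  {0,2,7}:3  {0,5,8}:3  {0,6,7}:6  {0,6,8}:6  {0,7,8}:6  {1,6,7}:3  {1,6,8}:3  {2,6,7}:3  {2,7,8}:3  {4,5,8}:1  {5,6,8}:3  {5,7,8}:3  {6,7,8}:6
  |U|=4: {0,1,6,7}:12  {0,1,6,8}:12  {0,2,6,7}:12  {0,2,7,8}:12  {0,4,5,8}:4  {0,5,6,8}:12  {0,5,7,8}:12  {0,6,7,8}:24  {1,2,6,7}:6  {1,5,6,8}:6  {1,6,7,8}:12  {2,5,7,8}:6  {2,6,7,8}:12  {3,4,5,8}:1  {4,5,6,8}:4  {4,5,7,8}:4  {5,6,7,8}:12
  |U|=5: {0,1,2,6,7}:30  {0,1,5,6,8}:30  {0,1,6,7,8}:60  {0,2,5,7,8}:30  {0,2,6,7,8}:60  {0,3,4,5,8}:5  {0,4,5,6,8}:20  {0,4,5,7,8}:20  {0,5,6,7,8}:60  {1,2,6,7,8}:30  {1,4,5,6,8}:10  {1,5,6,7,8}:30  {2,4,5,7,8}:10  {2,5,6,7,8}:30  {3,4,5,6,8}:5  {3,4,5,7,8}:5  {4,5,6,7,8}:20
  |U|=6: {0,1,2,6,7,8}:180  {0,1,4,5,6,8}:60  {0,1,5,6,7,8}:180  {0,2,4,5,7,8}:60  {0,2,5,6,7,8}:180  {0,3,4,5,6,8}:30  {0,3,4,5,7,8}:30  {0,4,5,6,7,8}:120  {1,2,5,6,7,8}:90  {1,3,4,5,6,8}:15  {1,4,5,6,7,8}:60  {2,3,4,5,7,8}:15  {2,4,5,6,7,8}:60  {3,4,5,6,7,8}:30
  |U|=7: {0,1,2,5,6,7,8}:630  {0,1,3,4,5,6,8}:105  {0,1,4,5,6,7,8}:420  {0,2,3,4,5,7,8}:105  {0,2,4,5,6,7,8}:420  {0,3,4,5,6,7,8}:210  {1,2,4,5,6,7,8}:210  {1,3,4,5,6,7,8}:105  {2,3,4,5,6,7,8}:105
  start at 0(a): 420
  start at 1(c): 840
  start at 2(z): 840
  start at 3(y): 1680
sum over floor = 3780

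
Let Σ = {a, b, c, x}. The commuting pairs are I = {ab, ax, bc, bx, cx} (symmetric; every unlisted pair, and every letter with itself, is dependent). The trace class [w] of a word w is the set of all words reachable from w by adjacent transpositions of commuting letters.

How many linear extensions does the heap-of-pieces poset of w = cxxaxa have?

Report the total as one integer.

piece 0:c — minimal
piece 1:x — minimal
piece 2:x rests on {1:x}
piece 3:a rests on {0:c}
piece 4:x rests on {2:x}
piece 5:a rests on {3:a}
minimal pieces: {0:c, 1:x}
ways to finish when only these pieces remain (= sum over removing one remaining piece with nothing left below it):
  1 left: {4}→1  {5}→1
  2 left: {2,4}→1  {3,5}→1  {4,5}→2
  3 left: {0,3,5}→1  {1,2,4}→1  {2,4,5}→3  {3,4,5}→3
  4 left: {0,3,4,5}→4  {1,2,4,5}→4  {2,3,4,5}→6
  placing 0:c first → 10 extensions
  placing 1:x first → 10 extensions
total linear extensions = 20

20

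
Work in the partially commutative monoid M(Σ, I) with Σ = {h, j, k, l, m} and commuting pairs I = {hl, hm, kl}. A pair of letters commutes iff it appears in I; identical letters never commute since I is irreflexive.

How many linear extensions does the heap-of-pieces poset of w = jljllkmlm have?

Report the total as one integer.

3

piece 0:j — minimal
piece 1:l rests on {0:j}
piece 2:j rests on {1:l}
piece 3:l rests on {2:j}
piece 4:l rests on {3:l}
piece 5:k rests on {2:j}
piece 6:m rests on {4:l, 5:k}
piece 7:l rests on {6:m}
piece 8:m rests on {7:l}
minimal pieces: {0:j}
ways to finish when only these pieces remain (= sum over removing one remaining piece with nothing left below it):
  1 left: {8}→1
  2 left: {7,8}→1
  3 left: {6,7,8}→1
  4 left: {4,6,7,8}→1  {5,6,7,8}→1
  5 left: {3,4,6,7,8}→1  {4,5,6,7,8}→2
  6 left: {3,4,5,6,7,8}→3
  7 left: {2,3,4,5,6,7,8}→3
  placing 0:j first → 3 extensions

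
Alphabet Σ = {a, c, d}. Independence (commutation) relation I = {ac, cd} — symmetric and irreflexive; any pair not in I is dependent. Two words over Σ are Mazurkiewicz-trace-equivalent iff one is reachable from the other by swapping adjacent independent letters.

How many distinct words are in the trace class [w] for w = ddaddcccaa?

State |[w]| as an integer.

120

piece 0:d — minimal
piece 1:d rests on {0:d}
piece 2:a rests on {1:d}
piece 3:d rests on {2:a}
piece 4:d rests on {3:d}
piece 5:c — minimal
piece 6:c rests on {5:c}
piece 7:c rests on {6:c}
piece 8:a rests on {4:d}
piece 9:a rests on {8:a}
minimal pieces: {0:d, 5:c}
ways to finish when only these pieces remain (= sum over removing one remaining piece with nothing left below it):
  1 left: {7}→1  {9}→1
  2 left: {6,7}→1  {7,9}→2  {8,9}→1
  3 left: {4,8,9}→1  {5,6,7}→1  {6,7,9}→3  {7,8,9}→3
  4 left: {3,4,8,9}→1  {4,7,8,9}→4  {5,6,7,9}→4  {6,7,8,9}→6
  5 left: {2,3,4,8,9}→1  {3,4,7,8,9}→5  {4,6,7,8,9}→10  {5,6,7,8,9}→10
  6 left: {1,2,3,4,8,9}→1  {2,3,4,7,8,9}→6  {3,4,6,7,8,9}→15  {4,5,6,7,8,9}→20
  7 left: {0,1,2,3,4,8,9}→1  {1,2,3,4,7,8,9}→7  {2,3,4,6,7,8,9}→21  {3,4,5,6,7,8,9}→35
  8 left: {0,1,2,3,4,7,8,9}→8  {1,2,3,4,6,7,8,9}→28  {2,3,4,5,6,7,8,9}→56
  placing 0:d first → 84 extensions
  placing 5:c first → 36 extensions
total linear extensions = 120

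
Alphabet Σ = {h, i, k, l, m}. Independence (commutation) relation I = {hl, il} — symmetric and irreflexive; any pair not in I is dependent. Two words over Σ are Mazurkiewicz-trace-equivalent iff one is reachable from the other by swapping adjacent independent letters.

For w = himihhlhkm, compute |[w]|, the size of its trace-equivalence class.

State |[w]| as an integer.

5

drop 0:h onto floor
drop 1:i onto {0:h}
drop 2:m onto {1:i}
drop 3:i onto {2:m}
drop 4:h onto {3:i}
drop 5:h onto {4:h}
drop 6:l onto {2:m}
drop 7:h onto {5:h}
drop 8:k onto {6:l, 7:h}
drop 9:m onto {8:k}
ground layer = {0:h}
drop-orders for the pieces not yet dropped (sum over which currently-grounded one goes next):
  1 to go: {9} 1
  2 to go: {8,9} 1
  3 to go: {6,8,9} 1  {7,8,9} 1
  4 to go: {5,7,8,9} 1  {6,7,8,9} 2
  5 to go: {4,5,7,8,9} 1  {5,6,7,8,9} 3
  6 to go: {3,4,5,7,8,9} 1  {4,5,6,7,8,9} 4
  7 to go: {3,4,5,6,7,8,9} 5
  8 to go: {2,3,4,5,6,7,8,9} 5
  if 0:h drops first: 5 orders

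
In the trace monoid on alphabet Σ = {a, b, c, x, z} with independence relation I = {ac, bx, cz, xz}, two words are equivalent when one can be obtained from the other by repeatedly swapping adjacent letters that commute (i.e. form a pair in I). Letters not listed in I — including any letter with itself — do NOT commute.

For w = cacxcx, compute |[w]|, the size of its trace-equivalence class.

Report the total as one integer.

drop 0:c onto floor
drop 1:a onto floor
drop 2:c onto {0:c}
drop 3:x onto {1:a, 2:c}
drop 4:c onto {3:x}
drop 5:x onto {4:c}
ground layer = {0:c, 1:a}
drop-orders for the pieces not yet dropped (sum over which currently-grounded one goes next):
  1 to go: {5} 1
  2 to go: {4,5} 1
  3 to go: {3,4,5} 1
  4 to go: {1,3,4,5} 1  {2,3,4,5} 1
  if 0:c drops first: 2 orders
  if 1:a drops first: 1 orders
heap linearizations: 3

3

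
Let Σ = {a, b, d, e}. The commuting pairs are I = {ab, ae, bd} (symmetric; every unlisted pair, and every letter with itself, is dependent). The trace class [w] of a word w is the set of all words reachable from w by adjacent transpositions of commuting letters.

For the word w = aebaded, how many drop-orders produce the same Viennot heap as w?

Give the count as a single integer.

9

piece 0:a — minimal
piece 1:e — minimal
piece 2:b rests on {1:e}
piece 3:a rests on {0:a}
piece 4:d rests on {1:e, 3:a}
piece 5:e rests on {2:b, 4:d}
piece 6:d rests on {5:e}
minimal pieces: {0:a, 1:e}
ways to finish when only these pieces remain (= sum over removing one remaining piece with nothing left below it):
  1 left: {6}→1
  2 left: {5,6}→1
  3 left: {2,5,6}→1  {4,5,6}→1
  4 left: {2,4,5,6}→2  {3,4,5,6}→1
  5 left: {0,3,4,5,6}→1  {1,2,4,5,6}→2  {2,3,4,5,6}→3
  placing 0:a first → 5 extensions
  placing 1:e first → 4 extensions
total linear extensions = 9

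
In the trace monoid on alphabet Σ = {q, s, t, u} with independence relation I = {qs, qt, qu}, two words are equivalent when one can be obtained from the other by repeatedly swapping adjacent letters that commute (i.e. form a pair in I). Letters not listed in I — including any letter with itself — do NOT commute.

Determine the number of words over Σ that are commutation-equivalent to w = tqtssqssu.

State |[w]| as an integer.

drop 0:t onto floor
drop 1:q onto floor
drop 2:t onto {0:t}
drop 3:s onto {2:t}
drop 4:s onto {3:s}
drop 5:q onto {1:q}
drop 6:s onto {4:s}
drop 7:s onto {6:s}
drop 8:u onto {7:s}
ground layer = {0:t, 1:q}
drop-orders for the pieces not yet dropped (sum over which currently-grounded one goes next):
  1 to go: {5} 1  {8} 1
  2 to go: {1,5} 1  {5,8} 2  {7,8} 1
  3 to go: {1,5,8} 3  {5,7,8} 3  {6,7,8} 1
  4 to go: {1,5,7,8} 6  {4,6,7,8} 1  {5,6,7,8} 4
  5 to go: {1,5,6,7,8} 10  {3,4,6,7,8} 1  {4,5,6,7,8} 5
  6 to go: {1,4,5,6,7,8} 15  {2,3,4,6,7,8} 1  {3,4,5,6,7,8} 6
  7 to go: {0,2,3,4,6,7,8} 1  {1,3,4,5,6,7,8} 21  {2,3,4,5,6,7,8} 7
  if 0:t drops first: 28 orders
  if 1:q drops first: 8 orders
heap linearizations: 36

36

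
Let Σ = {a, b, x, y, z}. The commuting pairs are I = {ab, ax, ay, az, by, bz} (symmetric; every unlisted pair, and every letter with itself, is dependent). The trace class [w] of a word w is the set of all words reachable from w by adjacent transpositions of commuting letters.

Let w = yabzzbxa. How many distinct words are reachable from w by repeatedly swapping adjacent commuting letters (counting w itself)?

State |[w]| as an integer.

drop 0:y onto floor
drop 1:a onto floor
drop 2:b onto floor
drop 3:z onto {0:y}
drop 4:z onto {3:z}
drop 5:b onto {2:b}
drop 6:x onto {4:z, 5:b}
drop 7:a onto {1:a}
ground layer = {0:y, 1:a, 2:b}
drop-orders for the pieces not yet dropped (sum over which currently-grounded one goes next):
  1 to go: {6} 1  {7} 1
  2 to go: {1,7} 1  {4,6} 1  {5,6} 1  {6,7} 2
  3 to go: {1,6,7} 3  {2,5,6} 1  {3,4,6} 1  {4,5,6} 2  {4,6,7} 3  {5,6,7} 3
  4 to go: {0,3,4,6} 1  {1,4,6,7} 6  {1,5,6,7} 6  {2,4,5,6} 3  {2,5,6,7} 4  {3,4,5,6} 3  {3,4,6,7} 4  {4,5,6,7} 8
  5 to go: {0,3,4,5,6} 4  {0,3,4,6,7} 5  {1,2,5,6,7} 10  {1,3,4,6,7} 10  {1,4,5,6,7} 20  {2,3,4,5,6} 6  {2,4,5,6,7} 15  {3,4,5,6,7} 15
  6 to go: {0,1,3,4,6,7} 15  {0,2,3,4,5,6} 10  {0,3,4,5,6,7} 24  {1,2,4,5,6,7} 45  {1,3,4,5,6,7} 45  {2,3,4,5,6,7} 36
  if 0:y drops first: 126 orders
  if 1:a drops first: 70 orders
  if 2:b drops first: 84 orders
heap linearizations: 280

280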